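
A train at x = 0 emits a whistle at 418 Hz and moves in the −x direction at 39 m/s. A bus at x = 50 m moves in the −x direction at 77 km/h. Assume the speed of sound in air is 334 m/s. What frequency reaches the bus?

77 km/h = 21.39 m/s.
The observer lies on the +x side, so the source is heading away from the observer and the observer is heading toward the source.
Both move, so f' = f · (v + v_o)/(v + v_s).
f' = 418 × (334 + 21.39)/(334 + 39) = 418 × 355.39/373 ≈ 398 Hz.

398 Hz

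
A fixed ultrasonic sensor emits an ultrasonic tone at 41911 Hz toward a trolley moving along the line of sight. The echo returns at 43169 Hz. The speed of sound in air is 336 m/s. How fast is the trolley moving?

Double Doppler shift off a moving reflector: f₂ = f₀ · (v + u)/(v − u) (u > 0 toward emitter).
Rearranging, u = v · (f₂ − f₀)/(f₂ + f₀) = 336 × 1258/85080 ≈ 5.0 m/s.
So the trolley is moving at 5.0 m/s toward the emitter.

5.0 m/s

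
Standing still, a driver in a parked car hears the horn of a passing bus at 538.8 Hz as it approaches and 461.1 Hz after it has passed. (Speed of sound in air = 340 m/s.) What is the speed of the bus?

f₁/f₂ = (v + v_s)/(v − v_s), so v_s = v · (f₁ − f₂)/(f₁ + f₂).
v_s = 340 × (538.8 − 461.1)/(538.8 + 461.1) = 340 × 77.7/999.9 ≈ 26 m/s.

26 m/s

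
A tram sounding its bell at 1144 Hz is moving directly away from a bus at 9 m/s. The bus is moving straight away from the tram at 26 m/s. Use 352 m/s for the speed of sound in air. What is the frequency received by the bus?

1033 Hz

Both move, so f' = f · (v − v_o)/(v + v_s).
f' = 1144 × (352 − 26)/(352 + 9) = 1144 × 326/361 ≈ 1033 Hz.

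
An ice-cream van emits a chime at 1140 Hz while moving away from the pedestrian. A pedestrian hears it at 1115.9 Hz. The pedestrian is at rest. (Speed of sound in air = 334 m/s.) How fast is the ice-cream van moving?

f' = f · v/(v + v_s) ⇒ v_s = v · |1 − f/f'|.
v_s = 334 × |1 − 1140/1115.9| = 334 × 0.0216 ≈ 7.2 m/s.

7.2 m/s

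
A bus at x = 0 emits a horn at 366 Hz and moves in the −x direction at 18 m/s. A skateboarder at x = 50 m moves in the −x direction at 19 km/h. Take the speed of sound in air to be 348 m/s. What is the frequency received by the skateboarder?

353 Hz

19 km/h = 5.278 m/s.
The observer lies on the +x side, so the source is heading away from the observer and the observer is heading toward the source.
With source receding and observer approaching, f' = f · (v + v_o)/(v + v_s).
f' = 366 × (348 + 5.278)/(348 + 18) = 366 × 353.28/366 ≈ 353 Hz.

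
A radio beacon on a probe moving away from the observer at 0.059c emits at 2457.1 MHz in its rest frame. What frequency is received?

Relativistic Doppler for frequency: f' = f₀ · √((1 − β)/(1 + β)).
f' = 2457.1 × √(0.9410/1.0590) = 2457.1 × 0.94264 ≈ 2316.2 MHz.

2316.2 MHz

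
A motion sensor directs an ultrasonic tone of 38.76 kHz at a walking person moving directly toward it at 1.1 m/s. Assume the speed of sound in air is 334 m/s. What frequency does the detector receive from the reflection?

39.0 kHz

The walking person first receives the wave as a moving observer: f₁ = f₀ · (v + u)/v = 38.76 × (334 + 1.1)/334 ≈ 38.9 kHz.
On reflection it acts as a source moving toward the stationary detector: f₂ = f₁ · v/(v − u) = 38.9 × 334/332.9 ≈ 39.0 kHz.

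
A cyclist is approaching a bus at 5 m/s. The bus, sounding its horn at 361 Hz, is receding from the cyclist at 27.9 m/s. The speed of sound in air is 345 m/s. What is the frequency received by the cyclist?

339 Hz

With source receding and observer approaching, f' = f · (v + v_o)/(v + v_s).
f' = 361 × (345 + 5)/(345 + 27.9) = 361 × 350/372.9 ≈ 339 Hz.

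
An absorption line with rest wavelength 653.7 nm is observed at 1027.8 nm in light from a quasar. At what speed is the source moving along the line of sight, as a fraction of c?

0.424c

λ'/λ₀ = 1.5723 > 1 (redshift), so the source is receding.
λ'/λ₀ = √((1 + β)/(1 − β)) for a receding source ⇒ β = (r² − 1)/(r² + 1) with r = λ'/λ₀.
β = (2.4721 − 1)/(2.4721 + 1) ≈ 0.424.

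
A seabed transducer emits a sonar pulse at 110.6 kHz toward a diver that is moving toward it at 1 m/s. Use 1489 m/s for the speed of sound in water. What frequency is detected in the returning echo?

The diver first receives the wave as a moving observer: f₁ = f₀ · (v + u)/v = 110.6 × (1489 + 1)/1489 ≈ 110.7 kHz.
On reflection it acts as a source moving toward the stationary detector: f₂ = f₁ · v/(v − u) = 110.7 × 1489/1488 ≈ 110.7 kHz.

110.7 kHz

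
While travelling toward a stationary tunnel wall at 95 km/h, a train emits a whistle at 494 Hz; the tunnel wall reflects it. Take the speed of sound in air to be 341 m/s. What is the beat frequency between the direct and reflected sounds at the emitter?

83 Hz

95 km/h = 26.39 m/s.
The tunnel wall receives the sound from a moving source: f₁ = f₀ · v/(v − v_e) = 494 × 341/314.61 ≈ 535.4 Hz.
On the return leg the train is a moving observer: f₂ = f₁ · (v + v_e)/v = 535.4 × 367.39/341 ≈ 576.9 Hz.
Equivalently f₂ = f₀ · (v + v_e)/(v − v_e).
Beat against the emitted tone: |f₂ − f₀| = 2v_e·f₀/(v − v_e) = 2 × 26.39 × 494/314.61 ≈ 83 Hz.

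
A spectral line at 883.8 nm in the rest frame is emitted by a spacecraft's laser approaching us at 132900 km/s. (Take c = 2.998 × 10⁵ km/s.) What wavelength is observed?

β = v/c = 132900/299800 = 0.4433.
Relativistic Doppler for wavelength: λ' = λ₀ · √((1 − β)/(1 + β)).
λ' = 883.8 × √(0.5567/1.4433) = 883.8 × 0.62106 ≈ 548.9 nm.

548.9 nm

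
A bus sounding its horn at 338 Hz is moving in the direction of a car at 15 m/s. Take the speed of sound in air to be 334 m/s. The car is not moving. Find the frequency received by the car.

354 Hz

With the source moving toward a stationary observer, f' = f · v/(v − v_s).
f' = 338 × 334/(334 − 15) = 338 × 334/319 ≈ 354 Hz.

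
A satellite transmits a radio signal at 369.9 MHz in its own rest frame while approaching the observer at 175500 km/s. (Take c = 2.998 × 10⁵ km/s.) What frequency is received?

β = v/c = 175500/299800 = 0.5854.
Relativistic Doppler for frequency: f' = f₀ · √((1 + β)/(1 − β)).
f' = 369.9 × √(1.5854/0.4146) = 369.9 × 1.95546 ≈ 723.3 MHz.

723.3 MHz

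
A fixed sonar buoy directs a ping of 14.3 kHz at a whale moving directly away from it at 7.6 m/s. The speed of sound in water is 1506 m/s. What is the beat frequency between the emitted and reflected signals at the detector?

144 Hz

The whale first receives the wave as a moving observer: f₁ = f₀ · (v − u)/v = 14.3 × (1506 − 7.6)/1506 ≈ 14.2278 kHz.
On reflection it acts as a source moving away from the stationary detector: f₂ = f₁ · v/(v + u) = 14.2278 × 1506/1513.6 ≈ 14.1564 kHz.
Equivalently f₂ = f₀ · (v − u)/(v + u).
Beat frequency (with f₀ = 14300 Hz): |f₂ − f₀| = 2u·f₀/(v + u) = 2 × 7.6 × 14300/1513.6 ≈ 144 Hz.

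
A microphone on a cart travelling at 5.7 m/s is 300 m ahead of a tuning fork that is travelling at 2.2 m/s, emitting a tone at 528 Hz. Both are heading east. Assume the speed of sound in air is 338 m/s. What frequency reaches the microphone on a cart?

The microphone on a cart is ahead, so the tuning fork is moving toward it while the microphone on a cart is moving away from the tuning fork.
Both move, so f' = f · (v − v_o)/(v − v_s).
f' = 528 × (338 − 5.7)/(338 − 2.2) = 528 × 332.3/335.8 ≈ 522 Hz.

522 Hz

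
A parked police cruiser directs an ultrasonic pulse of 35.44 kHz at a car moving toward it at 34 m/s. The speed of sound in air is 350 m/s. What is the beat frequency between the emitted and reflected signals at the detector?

The car first receives the wave as a moving observer: f₁ = f₀ · (v + u)/v = 35.44 × (350 + 34)/350 ≈ 38.88 kHz.
The reflection then acts as a moving source: f₂ = f₁ · v/(v − u) ≈ 43.07 kHz.
Equivalently f₂ = f₀ · (v + u)/(v − u).
Beat frequency (with f₀ = 35440 Hz): |f₂ − f₀| = 2u·f₀/(v − u) = 2 × 34 × 35440/316 ≈ 7626 Hz.

7626 Hz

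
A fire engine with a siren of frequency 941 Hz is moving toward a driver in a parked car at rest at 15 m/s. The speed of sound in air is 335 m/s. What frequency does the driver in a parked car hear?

Only the source moves, toward the listener, so f' = f · v/(v − v_s).
f' = 941 × 335/(335 − 15) = 941 × 335/320 ≈ 985 Hz.

985 Hz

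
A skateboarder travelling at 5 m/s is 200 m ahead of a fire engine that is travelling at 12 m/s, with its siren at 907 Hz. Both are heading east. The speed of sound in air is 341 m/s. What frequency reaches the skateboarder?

926 Hz

The skateboarder is ahead, so the fire engine is moving toward it while the skateboarder is moving away from the fire engine.
Both move, so f' = f · (v − v_o)/(v − v_s).
f' = 907 × (341 − 5)/(341 − 12) = 907 × 336/329 ≈ 926 Hz.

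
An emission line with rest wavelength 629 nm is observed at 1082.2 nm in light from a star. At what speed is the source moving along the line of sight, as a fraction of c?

0.495

λ'/λ₀ = 1.7205 > 1 (redshift), so the source is receding.
λ'/λ₀ = √((1 + β)/(1 − β)) for a receding source ⇒ β = (r² − 1)/(r² + 1) with r = λ'/λ₀.
β = (2.9602 − 1)/(2.9602 + 1) ≈ 0.495.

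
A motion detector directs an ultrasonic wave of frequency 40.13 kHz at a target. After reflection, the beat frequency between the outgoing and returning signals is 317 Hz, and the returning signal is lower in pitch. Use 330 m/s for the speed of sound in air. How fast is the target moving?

1.31 m/s

Double Doppler shift off a moving reflector: f₂ = f₀ · (v + u)/(v − u) (u > 0 toward emitter).
Returning signal is lower, so f₂ = f₀ − Δf = 40130 − 317 = 39813 Hz.
Rearranging, u = v · (f₂ − f₀)/(f₂ + f₀) = 330 × -317/79943 ≈ -1.31 m/s.
So the target is moving at 1.31 m/s away from the emitter.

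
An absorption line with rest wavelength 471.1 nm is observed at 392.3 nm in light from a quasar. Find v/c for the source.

λ'/λ₀ = 0.8327 < 1 (blueshift), so the source is approaching.
λ'/λ₀ = √((1 − β)/(1 + β)) for an approaching source ⇒ β = (1 − r²)/(1 + r²) with r = λ'/λ₀.
β = (1 − 0.6934)/(1 + 0.6934) ≈ 0.181.

0.181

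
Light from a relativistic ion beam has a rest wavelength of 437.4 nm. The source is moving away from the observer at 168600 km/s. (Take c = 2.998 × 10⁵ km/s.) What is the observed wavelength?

826.5 nm

β = v/c = 168600/299800 = 0.5624.
Relativistic Doppler for wavelength: λ' = λ₀ · √((1 + β)/(1 − β)).
λ' = 437.4 × √(1.5624/0.4376) = 437.4 × 1.88948 ≈ 826.5 nm.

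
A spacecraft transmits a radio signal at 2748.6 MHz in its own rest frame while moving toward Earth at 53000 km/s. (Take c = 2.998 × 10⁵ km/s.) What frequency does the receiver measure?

3286.3 MHz

β = v/c = 53000/299800 = 0.1768.
Relativistic Doppler for frequency: f' = f₀ · √((1 + β)/(1 − β)).
f' = 2748.6 × √(1.1768/0.8232) = 2748.6 × 1.19562 ≈ 3286.3 MHz.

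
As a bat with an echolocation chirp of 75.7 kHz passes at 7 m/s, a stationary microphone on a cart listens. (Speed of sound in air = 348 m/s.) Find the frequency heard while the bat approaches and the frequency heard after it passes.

77.3 kHz approaching; 74.2 kHz receding

Approaching: f₁ = f · v/(v − v_s) = 75.7 × 348/341 ≈ 77.3 kHz.
Receding: f₂ = f · v/(v + v_s) = 75.7 × 348/355 ≈ 74.2 kHz.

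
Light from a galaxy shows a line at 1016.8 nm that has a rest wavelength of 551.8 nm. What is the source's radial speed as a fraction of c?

0.545c

λ'/λ₀ = 1.8427 > 1 (redshift), so the source is receding.
λ'/λ₀ = √((1 + β)/(1 − β)) for a receding source ⇒ β = (r² − 1)/(r² + 1) with r = λ'/λ₀.
β = (3.3955 − 1)/(3.3955 + 1) ≈ 0.545.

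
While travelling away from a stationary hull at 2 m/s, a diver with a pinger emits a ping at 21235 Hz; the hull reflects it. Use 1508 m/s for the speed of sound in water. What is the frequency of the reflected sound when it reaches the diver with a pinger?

21179 Hz

The hull receives the sound from a moving source: f₁ = f₀ · v/(v + v_e) = 21235 × 1508/1510 ≈ 21207 Hz.
On the return leg the diver with a pinger is a moving observer: f₂ = f₁ · (v − v_e)/v = 21207 × 1506/1508 ≈ 21179 Hz.
Equivalently f₂ = f₀ · (v − v_e)/(v + v_e).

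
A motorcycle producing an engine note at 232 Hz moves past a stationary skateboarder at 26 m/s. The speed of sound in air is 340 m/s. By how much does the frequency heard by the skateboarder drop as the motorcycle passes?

Approaching: f₁ = f · v/(v − v_s) = 232 × 340/314 ≈ 251.2 Hz.
Receding: f₂ = f · v/(v + v_s) = 232 × 340/366 ≈ 215.5 Hz.
Drop: f₁ − f₂ = 2f·v·v_s/(v² − v_s²) = 2 × 232 × 340 × 26/(340² − 26²) ≈ 35.7 Hz.

35.7 Hz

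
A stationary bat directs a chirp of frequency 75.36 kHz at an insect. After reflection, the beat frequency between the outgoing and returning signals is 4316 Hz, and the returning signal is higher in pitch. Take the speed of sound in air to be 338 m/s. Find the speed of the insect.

Double Doppler shift off a moving reflector: f₂ = f₀ · (v + u)/(v − u) (u > 0 toward emitter).
Returning signal is higher, so f₂ = f₀ + Δf = 75360 + 4316 = 79676 Hz.
Rearranging, u = v · (f₂ − f₀)/(f₂ + f₀) = 338 × 4316/155036 ≈ 9.4 m/s.
So the insect is moving at 9.4 m/s toward the emitter.

9.4 m/s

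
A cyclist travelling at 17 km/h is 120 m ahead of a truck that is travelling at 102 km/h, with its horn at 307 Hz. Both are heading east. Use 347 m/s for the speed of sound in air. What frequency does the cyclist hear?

330 Hz

102 km/h = 28.33 m/s; 17 km/h = 4.722 m/s.
The cyclist is ahead, so the truck is moving toward it while the cyclist is moving away from the truck.
Both move, so f' = f · (v − v_o)/(v − v_s).
f' = 307 × (347 − 4.722)/(347 − 28.33) = 307 × 342.28/318.67 ≈ 330 Hz.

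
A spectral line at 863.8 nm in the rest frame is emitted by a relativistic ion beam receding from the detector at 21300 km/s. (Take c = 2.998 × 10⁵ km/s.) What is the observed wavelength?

β = v/c = 21300/299800 = 0.0710.
Relativistic Doppler for wavelength: λ' = λ₀ · √((1 + β)/(1 − β)).
λ' = 863.8 × √(1.0710/0.9290) = 863.8 × 1.07376 ≈ 927.5 nm.

927.5 nm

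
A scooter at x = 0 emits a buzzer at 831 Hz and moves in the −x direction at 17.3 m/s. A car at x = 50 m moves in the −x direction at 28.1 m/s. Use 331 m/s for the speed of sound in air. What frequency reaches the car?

857 Hz

The observer lies on the +x side, so the source is heading away from the observer and the observer is heading toward the source.
Both move, so f' = f · (v + v_o)/(v + v_s).
f' = 831 × (331 + 28.1)/(331 + 17.3) = 831 × 359.1/348.3 ≈ 857 Hz.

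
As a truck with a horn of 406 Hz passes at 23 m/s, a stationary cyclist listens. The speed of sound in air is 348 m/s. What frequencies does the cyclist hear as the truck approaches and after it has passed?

Approaching: f₁ = f · v/(v − v_s) = 406 × 348/325 ≈ 435 Hz.
Receding: f₂ = f · v/(v + v_s) = 406 × 348/371 ≈ 381 Hz.

435 Hz approaching; 381 Hz receding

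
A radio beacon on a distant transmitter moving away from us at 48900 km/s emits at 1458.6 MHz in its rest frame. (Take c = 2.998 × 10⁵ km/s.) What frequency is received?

1237.3 MHz

β = v/c = 48900/299800 = 0.1631.
Relativistic Doppler for frequency: f' = f₀ · √((1 − β)/(1 + β)).
f' = 1458.6 × √(0.8369/1.1631) = 1458.6 × 0.84825 ≈ 1237.3 MHz.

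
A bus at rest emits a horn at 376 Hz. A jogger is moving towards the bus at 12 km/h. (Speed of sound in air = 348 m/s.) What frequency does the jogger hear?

380 Hz

12 km/h = 3.333 m/s.
Only the observer moves, toward the source, so f' = f · (v + v_o)/v.
f' = 376 × (348 + 3.333)/348 = 376 × 351.33/348 ≈ 380 Hz.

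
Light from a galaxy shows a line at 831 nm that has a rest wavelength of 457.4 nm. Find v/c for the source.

0.535

λ'/λ₀ = 1.8168 > 1 (redshift), so the source is receding.
λ'/λ₀ = √((1 + β)/(1 − β)) for a receding source ⇒ β = (r² − 1)/(r² + 1) with r = λ'/λ₀.
β = (3.3007 − 1)/(3.3007 + 1) ≈ 0.535.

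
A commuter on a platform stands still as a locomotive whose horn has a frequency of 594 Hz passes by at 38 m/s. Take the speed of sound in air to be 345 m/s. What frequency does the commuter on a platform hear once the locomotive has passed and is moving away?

Receding: f₂ = f · v/(v + v_s) = 594 × 345/383 ≈ 535 Hz.

535 Hz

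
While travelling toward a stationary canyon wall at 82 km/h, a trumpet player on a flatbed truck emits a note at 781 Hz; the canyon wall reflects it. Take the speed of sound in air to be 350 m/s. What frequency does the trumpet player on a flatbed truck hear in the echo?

890 Hz

82 km/h = 22.78 m/s.
The canyon wall receives the sound from a moving source: f₁ = f₀ · v/(v − v_e) = 781 × 350/327.22 ≈ 835 Hz.
On the return leg the trumpet player on a flatbed truck is a moving observer: f₂ = f₁ · (v + v_e)/v = 835 × 372.78/350 ≈ 890 Hz.
Equivalently f₂ = f₀ · (v + v_e)/(v − v_e).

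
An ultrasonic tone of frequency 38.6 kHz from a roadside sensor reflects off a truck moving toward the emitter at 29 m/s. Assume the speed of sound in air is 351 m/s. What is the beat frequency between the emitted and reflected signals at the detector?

At the truck (a moving observer), f₁ = f₀ · (v + u)/v = 38.6 × 380/351 ≈ 41.79 kHz.
The reflection then acts as a moving source: f₂ = f₁ · v/(v − u) ≈ 45.55 kHz.
Equivalently f₂ = f₀ · (v + u)/(v − u).
Beat frequency (with f₀ = 38600 Hz): |f₂ − f₀| = 2u·f₀/(v − u) = 2 × 29 × 38600/322 ≈ 6953 Hz.

6953 Hz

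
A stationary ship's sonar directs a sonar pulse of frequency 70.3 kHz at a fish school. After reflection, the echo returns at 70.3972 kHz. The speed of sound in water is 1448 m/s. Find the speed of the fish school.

1.00 m/s

Double Doppler shift off a moving reflector: f₂ = f₀ · (v + u)/(v − u) (u > 0 toward emitter).
Rearranging, u = v · (f₂ − f₀)/(f₂ + f₀) = 1448 × 0.0972/140.6972 ≈ 1.00 m/s.
So the fish school is moving at 1.00 m/s toward the emitter.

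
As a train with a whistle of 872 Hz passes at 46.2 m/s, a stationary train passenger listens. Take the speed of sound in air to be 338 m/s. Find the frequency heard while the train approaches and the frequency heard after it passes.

Approaching: f₁ = f · v/(v − v_s) = 872 × 338/291.8 ≈ 1010 Hz.
Receding: f₂ = f · v/(v + v_s) = 872 × 338/384.2 ≈ 767 Hz.

1010 Hz approaching; 767 Hz receding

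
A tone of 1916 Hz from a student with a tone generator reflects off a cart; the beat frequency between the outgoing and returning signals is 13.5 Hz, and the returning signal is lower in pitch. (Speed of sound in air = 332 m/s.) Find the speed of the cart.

Double Doppler shift off a moving reflector: f₂ = f₀ · (v + u)/(v − u) (u > 0 toward emitter).
Returning signal is lower, so f₂ = f₀ − Δf = 1916 − 13.5 = 1902.5 Hz.
Rearranging, u = v · (f₂ − f₀)/(f₂ + f₀) = 332 × -13.5/3818.5 ≈ -1.17 m/s.
So the cart is moving at 1.17 m/s away from the emitter.

1.17 m/s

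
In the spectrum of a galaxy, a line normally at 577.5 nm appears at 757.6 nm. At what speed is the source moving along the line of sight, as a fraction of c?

λ'/λ₀ = 1.3119 > 1 (redshift), so the source is receding.
λ'/λ₀ = √((1 + β)/(1 − β)) for a receding source ⇒ β = (r² − 1)/(r² + 1) with r = λ'/λ₀.
β = (1.7210 − 1)/(1.7210 + 1) ≈ 0.265.

0.265c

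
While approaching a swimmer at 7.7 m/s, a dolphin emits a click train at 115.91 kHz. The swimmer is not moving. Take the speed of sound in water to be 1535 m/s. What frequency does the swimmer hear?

116.5 kHz

With the source moving toward a stationary observer, f' = f · v/(v − v_s).
f' = 115.91 × 1535/(1535 − 7.7) = 115.91 × 1535/1527 ≈ 116.5 kHz.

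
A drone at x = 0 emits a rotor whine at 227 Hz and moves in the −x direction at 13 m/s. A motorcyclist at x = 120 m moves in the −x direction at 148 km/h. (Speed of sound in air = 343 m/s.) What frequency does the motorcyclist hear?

148 km/h = 41.11 m/s.
The observer lies on the +x side, so the source is heading away from the observer and the observer is heading toward the source.
With source receding and observer approaching, f' = f · (v + v_o)/(v + v_s).
f' = 227 × (343 + 41.11)/(343 + 13) = 227 × 384.11/356 ≈ 245 Hz.

245 Hz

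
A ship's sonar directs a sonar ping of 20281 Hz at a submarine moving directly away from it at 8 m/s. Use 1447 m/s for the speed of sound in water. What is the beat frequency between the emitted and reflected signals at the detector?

223 Hz

At the submarine (a moving observer), f₁ = f₀ · (v − u)/v = 20281 × 1439/1447 ≈ 20169 Hz.
On reflection it acts as a source moving away from the stationary detector: f₂ = f₁ · v/(v + u) = 20169 × 1447/1455 ≈ 20058 Hz.
Equivalently f₂ = f₀ · (v − u)/(v + u).
Beat frequency: |f₂ − f₀| = 2u·f₀/(v + u) = 2 × 8 × 20281/1455 ≈ 223 Hz.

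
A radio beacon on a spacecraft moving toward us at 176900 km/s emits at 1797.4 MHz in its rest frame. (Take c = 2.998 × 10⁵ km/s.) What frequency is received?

3539.9 MHz

β = v/c = 176900/299800 = 0.5901.
Relativistic Doppler for frequency: f' = f₀ · √((1 + β)/(1 − β)).
f' = 1797.4 × √(1.5901/0.4099) = 1797.4 × 1.96946 ≈ 3539.9 MHz.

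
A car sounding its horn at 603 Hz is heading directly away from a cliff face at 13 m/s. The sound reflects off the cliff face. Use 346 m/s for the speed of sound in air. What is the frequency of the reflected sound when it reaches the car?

559 Hz

The cliff face receives the sound from a moving source: f₁ = f₀ · v/(v + v_e) = 603 × 346/359 ≈ 581 Hz.
On the return leg the car is a moving observer: f₂ = f₁ · (v − v_e)/v = 581 × 333/346 ≈ 559 Hz.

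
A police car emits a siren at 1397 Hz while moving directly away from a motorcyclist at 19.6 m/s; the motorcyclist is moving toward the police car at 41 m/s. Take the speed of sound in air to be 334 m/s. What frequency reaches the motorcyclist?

1482 Hz

Both move, so f' = f · (v + v_o)/(v + v_s).
f' = 1397 × (334 + 41)/(334 + 19.6) = 1397 × 375/353.6 ≈ 1482 Hz.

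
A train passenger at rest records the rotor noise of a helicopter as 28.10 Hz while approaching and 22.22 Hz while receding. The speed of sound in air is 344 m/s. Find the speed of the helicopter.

40 m/s

f₁/f₂ = (v + v_s)/(v − v_s), so v_s = v · (f₁ − f₂)/(f₁ + f₂).
v_s = 344 × (28.10 − 22.22)/(28.10 + 22.22) = 344 × 5.88/50.32 ≈ 40 m/s.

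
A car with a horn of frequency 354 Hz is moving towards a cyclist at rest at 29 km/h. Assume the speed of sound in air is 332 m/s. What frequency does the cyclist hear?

363 Hz

29 km/h = 8.056 m/s.
With the source moving toward a stationary observer, f' = f · v/(v − v_s).
f' = 354 × 332/(332 − 8.056) = 354 × 332/323.9 ≈ 363 Hz.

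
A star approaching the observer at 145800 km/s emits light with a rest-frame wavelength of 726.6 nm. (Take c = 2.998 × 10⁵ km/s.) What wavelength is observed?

427.2 nm

β = v/c = 145800/299800 = 0.4863.
Relativistic Doppler for wavelength: λ' = λ₀ · √((1 − β)/(1 + β)).
λ' = 726.6 × √(0.5137/1.4863) = 726.6 × 0.58788 ≈ 427.2 nm.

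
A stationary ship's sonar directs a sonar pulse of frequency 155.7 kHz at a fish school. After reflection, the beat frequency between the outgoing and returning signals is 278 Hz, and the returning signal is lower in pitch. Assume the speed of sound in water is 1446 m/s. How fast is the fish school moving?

1.29 m/s

Double Doppler shift off a moving reflector: f₂ = f₀ · (v + u)/(v − u) (u > 0 toward emitter).
Returning signal is lower, so f₂ = f₀ − Δf = 155700 − 278 = 155422 Hz.
Rearranging, u = v · (f₂ − f₀)/(f₂ + f₀) = 1446 × -278/311122 ≈ -1.29 m/s.
So the fish school is moving at 1.29 m/s away from the emitter.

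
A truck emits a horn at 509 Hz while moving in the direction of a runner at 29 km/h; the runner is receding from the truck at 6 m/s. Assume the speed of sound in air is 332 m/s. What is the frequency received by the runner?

512 Hz

29 km/h = 8.056 m/s.
General Doppler shift: f' = f · (v − v_o)/(v − v_s).
f' = 509 × (332 − 6)/(332 − 8.056) = 509 × 326/323.94 ≈ 512 Hz.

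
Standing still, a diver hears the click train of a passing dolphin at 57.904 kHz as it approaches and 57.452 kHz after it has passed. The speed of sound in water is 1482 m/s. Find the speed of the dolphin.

5.8 m/s

f₁/f₂ = (v + v_s)/(v − v_s), so v_s = v · (f₁ − f₂)/(f₁ + f₂).
v_s = 1482 × (57.904 − 57.452)/(57.904 + 57.452) = 1482 × 0.452/115.356 ≈ 5.8 m/s.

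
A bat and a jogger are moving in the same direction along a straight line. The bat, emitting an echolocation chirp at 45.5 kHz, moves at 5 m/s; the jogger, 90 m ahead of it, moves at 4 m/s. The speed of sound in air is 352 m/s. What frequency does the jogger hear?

45.6 kHz

The jogger is ahead, so the bat is moving toward it while the jogger is moving away from the bat.
With source approaching and observer receding, f' = f · (v − v_o)/(v − v_s).
f' = 45.5 × (352 − 4)/(352 − 5) = 45.5 × 348/347 ≈ 45.6 kHz.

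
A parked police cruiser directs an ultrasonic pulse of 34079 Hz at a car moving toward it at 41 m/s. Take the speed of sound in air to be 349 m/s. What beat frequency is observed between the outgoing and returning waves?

9073 Hz

The car first receives the wave as a moving observer: f₁ = f₀ · (v + u)/v = 34079 × (349 + 41)/349 ≈ 38083 Hz.
The reflection then acts as a moving source: f₂ = f₁ · v/(v − u) ≈ 43152 Hz.
Beat frequency: |f₂ − f₀| = 2u·f₀/(v − u) = 2 × 41 × 34079/308 ≈ 9073 Hz.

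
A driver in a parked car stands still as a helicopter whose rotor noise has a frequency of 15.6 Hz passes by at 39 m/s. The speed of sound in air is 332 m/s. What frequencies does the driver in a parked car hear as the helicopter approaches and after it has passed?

Approaching: f₁ = f · v/(v − v_s) = 15.6 × 332/293 ≈ 17.7 Hz.
Receding: f₂ = f · v/(v + v_s) = 15.6 × 332/371 ≈ 14.0 Hz.

17.7 Hz approaching; 14.0 Hz receding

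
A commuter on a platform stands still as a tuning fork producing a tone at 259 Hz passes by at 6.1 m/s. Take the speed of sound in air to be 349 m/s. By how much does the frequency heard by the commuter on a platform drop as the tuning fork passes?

9.06 Hz

Approaching: f₁ = f · v/(v − v_s) = 259 × 349/342.9 ≈ 263.61 Hz.
Receding: f₂ = f · v/(v + v_s) = 259 × 349/355.1 ≈ 254.55 Hz.
Drop: f₁ − f₂ = 2f·v·v_s/(v² − v_s²) = 2 × 259 × 349 × 6.1/(349² − 6.1²) ≈ 9.06 Hz.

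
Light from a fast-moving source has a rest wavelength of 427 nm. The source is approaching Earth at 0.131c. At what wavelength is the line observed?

374.3 nm

Relativistic Doppler for wavelength: λ' = λ₀ · √((1 − β)/(1 + β)).
λ' = 427 × √(0.8690/1.1310) = 427 × 0.87655 ≈ 374.3 nm.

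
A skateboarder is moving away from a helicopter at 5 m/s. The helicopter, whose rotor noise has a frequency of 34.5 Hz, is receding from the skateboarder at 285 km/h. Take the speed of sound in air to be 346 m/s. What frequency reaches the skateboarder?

285 km/h = 79.17 m/s.
General Doppler shift: f' = f · (v − v_o)/(v + v_s).
f' = 34.5 × (346 − 5)/(346 + 79.17) = 34.5 × 341/425.17 ≈ 27.7 Hz.

27.7 Hz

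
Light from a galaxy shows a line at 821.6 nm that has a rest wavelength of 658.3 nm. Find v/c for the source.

λ'/λ₀ = 1.2481 > 1 (redshift), so the source is receding.
λ'/λ₀ = √((1 + β)/(1 − β)) for a receding source ⇒ β = (r² − 1)/(r² + 1) with r = λ'/λ₀.
β = (1.5577 − 1)/(1.5577 + 1) ≈ 0.218.

0.218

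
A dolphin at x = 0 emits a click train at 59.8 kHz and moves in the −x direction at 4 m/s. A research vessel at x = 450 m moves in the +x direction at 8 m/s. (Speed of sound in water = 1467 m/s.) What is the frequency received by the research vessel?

59.3 kHz

The observer lies on the +x side, so the source is heading away from the observer and the observer is heading away from the source.
General Doppler shift: f' = f · (v − v_o)/(v + v_s).
f' = 59.8 × (1467 − 8)/(1467 + 4) = 59.8 × 1459/1471 ≈ 59.3 kHz.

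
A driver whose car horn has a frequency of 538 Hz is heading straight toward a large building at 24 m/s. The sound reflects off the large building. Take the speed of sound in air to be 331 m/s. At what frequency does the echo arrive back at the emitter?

The large building receives the sound from a moving source: f₁ = f₀ · v/(v − v_e) = 538 × 331/307 ≈ 580 Hz.
On the return leg the driver is a moving observer: f₂ = f₁ · (v + v_e)/v = 580 × 355/331 ≈ 622 Hz.
Equivalently f₂ = f₀ · (v + v_e)/(v − v_e).

622 Hz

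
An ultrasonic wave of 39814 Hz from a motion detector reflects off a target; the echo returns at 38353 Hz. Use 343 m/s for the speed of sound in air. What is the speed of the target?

6.4 m/s

Double Doppler shift off a moving reflector: f₂ = f₀ · (v + u)/(v − u) (u > 0 toward emitter).
Rearranging, u = v · (f₂ − f₀)/(f₂ + f₀) = 343 × -1461/78167 ≈ -6.4 m/s.
So the target is moving at 6.4 m/s away from the emitter.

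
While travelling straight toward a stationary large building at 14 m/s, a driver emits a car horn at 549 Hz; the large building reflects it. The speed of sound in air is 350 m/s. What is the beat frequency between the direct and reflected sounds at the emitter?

45.8 Hz

The large building receives the sound from a moving source: f₁ = f₀ · v/(v − v_e) = 549 × 350/336 ≈ 571.9 Hz.
On the return leg the driver is a moving observer: f₂ = f₁ · (v + v_e)/v = 571.9 × 364/350 ≈ 594.8 Hz.
Equivalently f₂ = f₀ · (v + v_e)/(v − v_e).
Beat against the emitted tone: |f₂ − f₀| = 2v_e·f₀/(v − v_e) = 2 × 14 × 549/336 ≈ 45.8 Hz.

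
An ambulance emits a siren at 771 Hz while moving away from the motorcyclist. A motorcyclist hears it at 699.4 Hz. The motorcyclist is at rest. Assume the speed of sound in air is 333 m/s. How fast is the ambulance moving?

f' = f · v/(v + v_s) ⇒ v_s = v · |1 − f/f'|.
v_s = 333 × |1 − 771/699.4| = 333 × 0.1024 ≈ 34 m/s.

34 m/s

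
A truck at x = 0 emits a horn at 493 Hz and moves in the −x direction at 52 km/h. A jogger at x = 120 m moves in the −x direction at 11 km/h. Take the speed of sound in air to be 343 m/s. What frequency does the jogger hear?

477 Hz

52 km/h = 14.44 m/s; 11 km/h = 3.056 m/s.
The observer lies on the +x side, so the source is heading away from the observer and the observer is heading toward the source.
General Doppler shift: f' = f · (v + v_o)/(v + v_s).
f' = 493 × (343 + 3.056)/(343 + 14.44) = 493 × 346.06/357.44 ≈ 477 Hz.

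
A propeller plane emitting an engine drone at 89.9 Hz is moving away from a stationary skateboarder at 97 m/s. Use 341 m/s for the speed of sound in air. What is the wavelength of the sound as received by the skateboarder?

With the source moving away from a stationary observer, f' = f · v/(v + v_s).
f' = 89.9 × 341/(341 + 97) ≈ 70 Hz.
λ' = v/f' = 341/69.9906 ≈ 4.87 m.

4.87 m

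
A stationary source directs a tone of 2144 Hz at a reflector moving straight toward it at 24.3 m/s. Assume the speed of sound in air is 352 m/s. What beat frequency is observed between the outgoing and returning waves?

318 Hz

At the reflector (a moving observer), f₁ = f₀ · (v + u)/v = 2144 × 376.3/352 ≈ 2292 Hz.
On reflection it acts as a source moving toward the stationary detector: f₂ = f₁ · v/(v − u) = 2292 × 352/327.7 ≈ 2462 Hz.
Equivalently f₂ = f₀ · (v + u)/(v − u).
Beat frequency: |f₂ − f₀| = 2u·f₀/(v − u) = 2 × 24.3 × 2144/327.7 ≈ 318 Hz.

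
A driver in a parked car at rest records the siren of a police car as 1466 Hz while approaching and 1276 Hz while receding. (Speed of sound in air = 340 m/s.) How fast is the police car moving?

23.6 m/s

f₁/f₂ = (v + v_s)/(v − v_s), so v_s = v · (f₁ − f₂)/(f₁ + f₂).
v_s = 340 × (1466 − 1276)/(1466 + 1276) = 340 × 190/2742 ≈ 23.6 m/s.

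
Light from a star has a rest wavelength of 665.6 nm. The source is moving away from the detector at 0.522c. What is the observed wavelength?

1187.7 nm

Relativistic Doppler for wavelength: λ' = λ₀ · √((1 + β)/(1 − β)).
λ' = 665.6 × √(1.5220/0.4780) = 665.6 × 1.78440 ≈ 1187.7 nm.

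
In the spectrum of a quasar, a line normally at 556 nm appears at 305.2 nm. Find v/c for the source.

0.537c

λ'/λ₀ = 0.5489 < 1 (blueshift), so the source is approaching.
λ'/λ₀ = √((1 − β)/(1 + β)) for an approaching source ⇒ β = (1 − r²)/(1 + r²) with r = λ'/λ₀.
β = (1 − 0.3013)/(1 + 0.3013) ≈ 0.537.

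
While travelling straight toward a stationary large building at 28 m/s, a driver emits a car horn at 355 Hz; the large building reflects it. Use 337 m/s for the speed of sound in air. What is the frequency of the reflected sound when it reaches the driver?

The large building receives the sound from a moving source: f₁ = f₀ · v/(v − v_e) = 355 × 337/309 ≈ 387 Hz.
On the return leg the driver is a moving observer: f₂ = f₁ · (v + v_e)/v = 387 × 365/337 ≈ 419 Hz.
Equivalently f₂ = f₀ · (v + v_e)/(v − v_e).

419 Hz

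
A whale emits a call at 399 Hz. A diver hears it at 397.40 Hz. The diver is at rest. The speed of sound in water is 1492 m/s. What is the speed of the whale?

f' < f, so the whale is receding.
f' = f · v/(v + v_s) ⇒ v_s = v · |1 − f/f'|.
v_s = 1492 × |1 − 399/397.40| = 1492 × 0.004026 ≈ 6.0 m/s.

6.0 m/s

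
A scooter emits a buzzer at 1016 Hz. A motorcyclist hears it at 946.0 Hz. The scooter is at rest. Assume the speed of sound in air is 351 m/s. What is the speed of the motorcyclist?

f' < f, so the motorcyclist is receding.
f' = f · (v − v_o)/v ⇒ v_o = v · |f'/f − 1|.
v_o = 351 × |946.0/1016 − 1| = 351 × 0.0689 ≈ 24.2 m/s.

24.2 m/s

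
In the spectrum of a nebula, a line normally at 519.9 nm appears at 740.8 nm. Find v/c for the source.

λ'/λ₀ = 1.4249 > 1 (redshift), so the source is receding.
λ'/λ₀ = √((1 + β)/(1 − β)) for a receding source ⇒ β = (r² − 1)/(r² + 1) with r = λ'/λ₀.
β = (2.0303 − 1)/(2.0303 + 1) ≈ 0.340.

0.340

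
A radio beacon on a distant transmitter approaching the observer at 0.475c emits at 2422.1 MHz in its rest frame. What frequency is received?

Relativistic Doppler for frequency: f' = f₀ · √((1 + β)/(1 − β)).
f' = 2422.1 × √(1.4750/0.5250) = 2422.1 × 1.67616 ≈ 4059.8 MHz.

4059.8 MHz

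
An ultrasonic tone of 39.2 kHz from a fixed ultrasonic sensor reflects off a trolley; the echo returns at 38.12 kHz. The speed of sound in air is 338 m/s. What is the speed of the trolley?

4.7 m/s

Double Doppler shift off a moving reflector: f₂ = f₀ · (v + u)/(v − u) (u > 0 toward emitter).
Rearranging, u = v · (f₂ − f₀)/(f₂ + f₀) = 338 × -1.08/77.32 ≈ -4.7 m/s.
So the trolley is moving at 4.7 m/s away from the emitter.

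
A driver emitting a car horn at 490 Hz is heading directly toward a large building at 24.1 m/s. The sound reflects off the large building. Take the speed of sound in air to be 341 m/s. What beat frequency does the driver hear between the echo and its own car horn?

The large building receives the sound from a moving source: f₁ = f₀ · v/(v − v_e) = 490 × 341/316.9 ≈ 527.3 Hz.
On the return leg the driver is a moving observer: f₂ = f₁ · (v + v_e)/v = 527.3 × 365.1/341 ≈ 564.5 Hz.
Equivalently f₂ = f₀ · (v + v_e)/(v − v_e).
Beat against the emitted tone: |f₂ − f₀| = 2v_e·f₀/(v − v_e) = 2 × 24.1 × 490/316.9 ≈ 75 Hz.

75 Hz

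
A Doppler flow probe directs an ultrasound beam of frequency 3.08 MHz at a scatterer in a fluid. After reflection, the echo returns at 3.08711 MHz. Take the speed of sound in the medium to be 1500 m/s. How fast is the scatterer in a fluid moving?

Double Doppler shift off a moving reflector: f₂ = f₀ · (v + u)/(v − u) (u > 0 toward emitter).
Rearranging, u = v · (f₂ − f₀)/(f₂ + f₀) = 1500 × 0.00711/6.16711 ≈ 1.73 m/s.
So the scatterer in a fluid is moving at 1.73 m/s toward the emitter.

1.73 m/s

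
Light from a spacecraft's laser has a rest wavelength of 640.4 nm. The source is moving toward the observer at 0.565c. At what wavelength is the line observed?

337.6 nm

Relativistic Doppler for wavelength: λ' = λ₀ · √((1 − β)/(1 + β)).
λ' = 640.4 × √(0.4350/1.5650) = 640.4 × 0.52721 ≈ 337.6 nm.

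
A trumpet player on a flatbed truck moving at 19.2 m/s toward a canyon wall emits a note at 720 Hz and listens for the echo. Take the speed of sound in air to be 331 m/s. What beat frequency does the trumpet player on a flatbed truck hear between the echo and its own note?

The canyon wall receives the sound from a moving source: f₁ = f₀ · v/(v − v_e) = 720 × 331/311.8 ≈ 764.3 Hz.
On the return leg the trumpet player on a flatbed truck is a moving observer: f₂ = f₁ · (v + v_e)/v = 764.3 × 350.2/331 ≈ 808.7 Hz.
Beat against the emitted tone: |f₂ − f₀| = 2v_e·f₀/(v − v_e) = 2 × 19.2 × 720/311.8 ≈ 89 Hz.

89 Hz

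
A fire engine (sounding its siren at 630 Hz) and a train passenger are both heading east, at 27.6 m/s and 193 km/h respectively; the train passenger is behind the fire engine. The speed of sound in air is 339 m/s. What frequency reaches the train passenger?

193 km/h = 53.61 m/s.
The train passenger is behind, so the fire engine is moving away from it while the train passenger is moving toward the fire engine.
General Doppler shift: f' = f · (v + v_o)/(v + v_s).
f' = 630 × (339 + 53.61)/(339 + 27.6) = 630 × 392.61/366.6 ≈ 675 Hz.

675 Hz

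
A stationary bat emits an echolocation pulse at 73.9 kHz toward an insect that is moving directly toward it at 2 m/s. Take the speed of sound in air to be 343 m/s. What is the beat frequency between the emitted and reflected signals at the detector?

The insect first receives the wave as a moving observer: f₁ = f₀ · (v + u)/v = 73.9 × (343 + 2)/343 ≈ 74.331 kHz.
On reflection it acts as a source moving toward the stationary detector: f₂ = f₁ · v/(v − u) = 74.331 × 343/341 ≈ 74.767 kHz.
Beat frequency (with f₀ = 73900 Hz): |f₂ − f₀| = 2u·f₀/(v − u) = 2 × 2 × 73900/341 ≈ 867 Hz.

867 Hz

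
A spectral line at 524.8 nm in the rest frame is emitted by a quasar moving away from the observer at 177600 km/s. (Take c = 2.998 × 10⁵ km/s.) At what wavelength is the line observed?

1037.3 nm

β = v/c = 177600/299800 = 0.5924.
Relativistic Doppler for wavelength: λ' = λ₀ · √((1 + β)/(1 − β)).
λ' = 524.8 × √(1.5924/0.4076) = 524.8 × 1.97654 ≈ 1037.3 nm.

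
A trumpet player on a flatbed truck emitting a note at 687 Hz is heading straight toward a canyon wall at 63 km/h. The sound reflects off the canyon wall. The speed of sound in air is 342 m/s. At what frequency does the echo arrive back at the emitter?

761 Hz

63 km/h = 17.5 m/s.
The canyon wall receives the sound from a moving source: f₁ = f₀ · v/(v − v_e) = 687 × 342/324.5 ≈ 724 Hz.
On the return leg the trumpet player on a flatbed truck is a moving observer: f₂ = f₁ · (v + v_e)/v = 724 × 359.5/342 ≈ 761 Hz.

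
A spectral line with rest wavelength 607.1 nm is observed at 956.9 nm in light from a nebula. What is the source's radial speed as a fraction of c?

λ'/λ₀ = 1.5762 > 1 (redshift), so the source is receding.
λ'/λ₀ = √((1 + β)/(1 − β)) for a receding source ⇒ β = (r² − 1)/(r² + 1) with r = λ'/λ₀.
β = (2.4843 − 1)/(2.4843 + 1) ≈ 0.426.

0.426c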